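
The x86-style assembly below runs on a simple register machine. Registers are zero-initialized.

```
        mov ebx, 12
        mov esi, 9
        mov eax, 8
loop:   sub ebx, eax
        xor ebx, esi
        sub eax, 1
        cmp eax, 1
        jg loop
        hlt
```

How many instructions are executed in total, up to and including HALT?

after mov ebx, 12: ebx=12
after mov esi, 9: esi=9
after mov eax, 8: eax=8
after sub ebx, eax: ebx=12-8=4
after xor ebx, esi: ebx=4^9=13
after sub eax, 1: eax=8-1=7
cmp eax, 1  (cmp 7,1)
jg loop: taken
after sub ebx, eax: ebx=13-7=6
after xor ebx, esi: ebx=6^9=15
after sub eax, 1: eax=7-1=6
cmp eax, 1  (cmp 6,1)
jg loop: taken
after sub ebx, eax: ebx=15-6=9
after xor ebx, esi: ebx=9^9=0
after sub eax, 1: eax=6-1=5
cmp eax, 1  (cmp 5,1)
jg loop: taken
after sub ebx, eax: ebx=0-5=-5
after xor ebx, esi: ebx=(-5)^9=-14
after sub eax, 1: eax=5-1=4
cmp eax, 1  (cmp 4,1)
jg loop: taken
after sub ebx, eax: ebx=(-14)-4=-18
after xor ebx, esi: ebx=(-18)^9=-25
after sub eax, 1: eax=4-1=3
cmp eax, 1  (cmp 3,1)
jg loop: taken
after sub ebx, eax: ebx=(-25)-3=-28
after xor ebx, esi: ebx=(-28)^9=-19
after sub eax, 1: eax=3-1=2
cmp eax, 1  (cmp 2,1)
jg loop: taken
after sub ebx, eax: ebx=(-19)-2=-21
after xor ebx, esi: ebx=(-21)^9=-30
after sub eax, 1: eax=2-1=1
cmp eax, 1  (cmp 1,1)
jg loop: not taken
halt.
Total executed instructions: 39.

39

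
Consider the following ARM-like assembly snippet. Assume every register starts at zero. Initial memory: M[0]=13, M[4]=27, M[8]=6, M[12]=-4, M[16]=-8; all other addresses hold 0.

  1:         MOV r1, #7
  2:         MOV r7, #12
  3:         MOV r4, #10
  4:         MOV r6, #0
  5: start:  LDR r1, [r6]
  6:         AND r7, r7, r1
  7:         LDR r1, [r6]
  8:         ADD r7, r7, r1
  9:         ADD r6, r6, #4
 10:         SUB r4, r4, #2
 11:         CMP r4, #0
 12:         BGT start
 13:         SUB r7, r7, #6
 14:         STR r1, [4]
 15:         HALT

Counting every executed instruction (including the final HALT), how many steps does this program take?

MOV r1, #7 → r1=7
MOV r7, #12 → r7=12
MOV r4, #10 → r4=10
MOV r6, #0 → r6=0
LDR r1, [r6] → r1=M[0]=13
AND r7, r7, r1 → r7=12&13=12
LDR r1, [r6] → r1=M[0]=13
ADD r7, r7, r1 → r7=12+13=25
ADD r6, r6, #4 → r6=0+4=4
SUB r4, r4, #2 → r4=10-2=8
CMP r4, #0  (cmp 8,0)
BGT start: taken
LDR r1, [r6] → r1=M[4]=27
AND r7, r7, r1 → r7=25&27=25
LDR r1, [r6] → r1=M[4]=27
ADD r7, r7, r1 → r7=25+27=52
ADD r6, r6, #4 → r6=4+4=8
SUB r4, r4, #2 → r4=8-2=6
CMP r4, #0  (cmp 6,0)
BGT start: taken
LDR r1, [r6] → r1=M[8]=6
AND r7, r7, r1 → r7=52&6=4
LDR r1, [r6] → r1=M[8]=6
ADD r7, r7, r1 → r7=4+6=10
ADD r6, r6, #4 → r6=8+4=12
SUB r4, r4, #2 → r4=6-2=4
CMP r4, #0  (cmp 4,0)
BGT start: taken
LDR r1, [r6] → r1=M[12]=-4
AND r7, r7, r1 → r7=10&(-4)=8
LDR r1, [r6] → r1=M[12]=-4
ADD r7, r7, r1 → r7=8+(-4)=4
ADD r6, r6, #4 → r6=12+4=16
SUB r4, r4, #2 → r4=4-2=2
CMP r4, #0  (cmp 2,0)
BGT start: taken
LDR r1, [r6] → r1=M[16]=-8
AND r7, r7, r1 → r7=4&(-8)=0
LDR r1, [r6] → r1=M[16]=-8
ADD r7, r7, r1 → r7=0+(-8)=-8
ADD r6, r6, #4 → r6=16+4=20
SUB r4, r4, #2 → r4=2-2=0
CMP r4, #0  (cmp 0,0)
BGT start: not taken
SUB r7, r7, #6 → r7=(-8)-6=-14
STR r1, [4] → M[4]=-8
halt.
Total executed instructions: 47.

47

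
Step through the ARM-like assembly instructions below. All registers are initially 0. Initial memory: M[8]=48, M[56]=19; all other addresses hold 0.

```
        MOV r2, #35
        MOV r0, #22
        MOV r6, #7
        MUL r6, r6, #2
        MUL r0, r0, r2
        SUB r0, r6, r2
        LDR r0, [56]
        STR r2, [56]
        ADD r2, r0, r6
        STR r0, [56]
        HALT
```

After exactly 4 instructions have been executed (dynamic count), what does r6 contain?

after MOV r2, #35: r2=35
after MOV r0, #22: r0=22
after MOV r6, #7: r6=7
after MUL r6, r6, #2: r6=7*2=14
After step 4: r6 = 14.

14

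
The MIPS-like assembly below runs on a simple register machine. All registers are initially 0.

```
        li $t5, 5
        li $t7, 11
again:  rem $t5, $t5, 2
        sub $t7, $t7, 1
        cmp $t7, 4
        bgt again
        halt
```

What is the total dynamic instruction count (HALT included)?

31

li $t5, 5 → $t5=5
li $t7, 11 → $t7=11
rem $t5, $t5, 2 → $t5=5%2=1
sub $t7, $t7, 1 → $t7=11-1=10
cmp $t7, 4  (cmp 10,4)
bgt again: taken
rem $t5, $t5, 2 → $t5=1%2=1
sub $t7, $t7, 1 → $t7=10-1=9
cmp $t7, 4  (cmp 9,4)
bgt again: taken
rem $t5, $t5, 2 → $t5=1%2=1
sub $t7, $t7, 1 → $t7=9-1=8
cmp $t7, 4  (cmp 8,4)
bgt again: taken
rem $t5, $t5, 2 → $t5=1%2=1
sub $t7, $t7, 1 → $t7=8-1=7
cmp $t7, 4  (cmp 7,4)
bgt again: taken
rem $t5, $t5, 2 → $t5=1%2=1
sub $t7, $t7, 1 → $t7=7-1=6
cmp $t7, 4  (cmp 6,4)
bgt again: taken
rem $t5, $t5, 2 → $t5=1%2=1
sub $t7, $t7, 1 → $t7=6-1=5
cmp $t7, 4  (cmp 5,4)
bgt again: taken
rem $t5, $t5, 2 → $t5=1%2=1
sub $t7, $t7, 1 → $t7=5-1=4
cmp $t7, 4  (cmp 4,4)
bgt again: not taken
halt.
Total executed instructions: 31.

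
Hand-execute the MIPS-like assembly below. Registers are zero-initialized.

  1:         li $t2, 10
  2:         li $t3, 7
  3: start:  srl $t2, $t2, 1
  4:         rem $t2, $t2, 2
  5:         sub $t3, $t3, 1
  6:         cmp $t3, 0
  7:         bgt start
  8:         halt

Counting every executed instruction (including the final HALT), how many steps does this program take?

li $t2, 10 → $t2=10
li $t3, 7 → $t3=7
srl $t2, $t2, 1 → $t2=10>>1=5
rem $t2, $t2, 2 → $t2=5%2=1
sub $t3, $t3, 1 → $t3=7-1=6
cmp $t3, 0  (cmp 6,0)
bgt start: taken
srl $t2, $t2, 1 → $t2=1>>1=0
rem $t2, $t2, 2 → $t2=0%2=0
sub $t3, $t3, 1 → $t3=6-1=5
cmp $t3, 0  (cmp 5,0)
bgt start: taken
srl $t2, $t2, 1 → $t2=0>>1=0
rem $t2, $t2, 2 → $t2=0%2=0
sub $t3, $t3, 1 → $t3=5-1=4
cmp $t3, 0  (cmp 4,0)
bgt start: taken
srl $t2, $t2, 1 → $t2=0>>1=0
rem $t2, $t2, 2 → $t2=0%2=0
sub $t3, $t3, 1 → $t3=4-1=3
cmp $t3, 0  (cmp 3,0)
bgt start: taken
srl $t2, $t2, 1 → $t2=0>>1=0
rem $t2, $t2, 2 → $t2=0%2=0
sub $t3, $t3, 1 → $t3=3-1=2
cmp $t3, 0  (cmp 2,0)
bgt start: taken
srl $t2, $t2, 1 → $t2=0>>1=0
rem $t2, $t2, 2 → $t2=0%2=0
sub $t3, $t3, 1 → $t3=2-1=1
cmp $t3, 0  (cmp 1,0)
bgt start: taken
srl $t2, $t2, 1 → $t2=0>>1=0
rem $t2, $t2, 2 → $t2=0%2=0
sub $t3, $t3, 1 → $t3=1-1=0
cmp $t3, 0  (cmp 0,0)
bgt start: not taken
halt.
Total executed instructions: 38.

38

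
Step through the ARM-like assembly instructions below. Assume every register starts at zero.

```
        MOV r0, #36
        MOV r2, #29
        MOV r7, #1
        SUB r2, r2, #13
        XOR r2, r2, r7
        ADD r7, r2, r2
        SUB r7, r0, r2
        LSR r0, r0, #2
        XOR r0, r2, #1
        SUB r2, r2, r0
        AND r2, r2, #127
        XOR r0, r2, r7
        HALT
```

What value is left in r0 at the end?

MOV r0, #36 → r0=36
MOV r2, #29 → r2=29
MOV r7, #1 → r7=1
SUB r2, r2, #13 → r2=29-13=16
XOR r2, r2, r7 → r2=16^1=17
ADD r7, r2, r2 → r7=17+17=34
SUB r7, r0, r2 → r7=36-17=19
LSR r0, r0, #2 → r0=36>>2=9
XOR r0, r2, #1 → r0=17^1=16
SUB r2, r2, r0 → r2=17-16=1
AND r2, r2, #127 → r2=1&127=1
XOR r0, r2, r7 → r0=1^19=18
halt.

18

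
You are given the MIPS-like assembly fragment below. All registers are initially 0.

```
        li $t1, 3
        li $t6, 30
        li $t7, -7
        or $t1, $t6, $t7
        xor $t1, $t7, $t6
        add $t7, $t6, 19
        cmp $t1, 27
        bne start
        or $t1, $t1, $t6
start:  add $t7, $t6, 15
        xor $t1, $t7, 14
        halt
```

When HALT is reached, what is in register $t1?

35

$t1=3
$t6=30
$t7=-7
$t1=30|(-7)=-1
$t1=(-7)^30=-25
$t7=30+19=49
cmp $t1, 27  (cmp -25,27)
bne start: taken
$t7=30+15=45
$t1=45^14=35
halt.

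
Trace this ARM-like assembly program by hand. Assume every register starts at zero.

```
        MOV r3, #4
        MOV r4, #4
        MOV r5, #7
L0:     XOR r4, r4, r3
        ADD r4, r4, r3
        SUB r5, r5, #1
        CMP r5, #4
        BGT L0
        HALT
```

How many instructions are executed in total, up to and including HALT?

19

r3=4
r4=4
r5=7
r4=4^4=0
r4=0+4=4
r5=7-1=6
CMP r5, #4  (cmp 6,4)
BGT L0: taken
r4=4^4=0
r4=0+4=4
r5=6-1=5
CMP r5, #4  (cmp 5,4)
BGT L0: taken
r4=4^4=0
r4=0+4=4
r5=5-1=4
CMP r5, #4  (cmp 4,4)
BGT L0: not taken
halt.
Total executed instructions: 19.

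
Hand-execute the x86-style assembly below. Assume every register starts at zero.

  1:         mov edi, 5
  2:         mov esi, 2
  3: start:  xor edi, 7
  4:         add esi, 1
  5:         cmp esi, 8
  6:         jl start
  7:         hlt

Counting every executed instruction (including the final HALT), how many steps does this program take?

27

after mov edi, 5: edi=5
after mov esi, 2: esi=2
after xor edi, 7: edi=5^7=2
after add esi, 1: esi=2+1=3
cmp esi, 8  (cmp 3,8)
jl start: taken
after xor edi, 7: edi=2^7=5
after add esi, 1: esi=3+1=4
cmp esi, 8  (cmp 4,8)
jl start: taken
after xor edi, 7: edi=5^7=2
after add esi, 1: esi=4+1=5
cmp esi, 8  (cmp 5,8)
jl start: taken
after xor edi, 7: edi=2^7=5
after add esi, 1: esi=5+1=6
cmp esi, 8  (cmp 6,8)
jl start: taken
after xor edi, 7: edi=5^7=2
after add esi, 1: esi=6+1=7
cmp esi, 8  (cmp 7,8)
jl start: taken
after xor edi, 7: edi=2^7=5
after add esi, 1: esi=7+1=8
cmp esi, 8  (cmp 8,8)
jl start: not taken
halt.
Total executed instructions: 27.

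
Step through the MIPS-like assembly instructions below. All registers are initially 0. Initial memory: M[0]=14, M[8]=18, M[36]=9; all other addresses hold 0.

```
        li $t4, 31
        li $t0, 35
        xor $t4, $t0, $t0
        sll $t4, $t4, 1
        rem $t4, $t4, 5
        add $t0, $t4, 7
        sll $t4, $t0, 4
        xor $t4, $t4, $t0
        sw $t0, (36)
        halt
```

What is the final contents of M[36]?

7

$t4=31
$t0=35
$t4=35^35=0
$t4=0<<1=0
$t4=0%5=0
$t0=0+7=7
$t4=7<<4=112
$t4=112^7=119
sw $t0, (36) → M[36]=7
halt.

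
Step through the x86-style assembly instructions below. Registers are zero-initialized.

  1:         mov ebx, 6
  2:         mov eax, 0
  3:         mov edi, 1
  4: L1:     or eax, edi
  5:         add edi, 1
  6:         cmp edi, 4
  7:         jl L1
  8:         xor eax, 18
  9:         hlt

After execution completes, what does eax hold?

after mov ebx, 6: ebx=6
after mov eax, 0: eax=0
after mov edi, 1: edi=1
after or eax, edi: eax=0|1=1
after add edi, 1: edi=1+1=2
cmp edi, 4  (cmp 2,4)
jl L1: taken
after or eax, edi: eax=1|2=3
after add edi, 1: edi=2+1=3
cmp edi, 4  (cmp 3,4)
jl L1: taken
after or eax, edi: eax=3|3=3
after add edi, 1: edi=3+1=4
cmp edi, 4  (cmp 4,4)
jl L1: not taken
after xor eax, 18: eax=3^18=17
halt.

17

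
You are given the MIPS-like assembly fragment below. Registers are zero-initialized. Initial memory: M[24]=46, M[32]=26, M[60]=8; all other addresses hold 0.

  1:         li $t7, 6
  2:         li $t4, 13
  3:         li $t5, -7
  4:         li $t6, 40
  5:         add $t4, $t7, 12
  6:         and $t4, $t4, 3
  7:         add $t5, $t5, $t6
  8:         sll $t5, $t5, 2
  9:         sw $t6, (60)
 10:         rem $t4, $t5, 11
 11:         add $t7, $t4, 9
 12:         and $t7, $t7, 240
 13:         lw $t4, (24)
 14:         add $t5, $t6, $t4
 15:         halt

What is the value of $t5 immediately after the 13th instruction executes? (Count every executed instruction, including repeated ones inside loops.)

li $t7, 6 → $t7=6
li $t4, 13 → $t4=13
li $t5, -7 → $t5=-7
li $t6, 40 → $t6=40
add $t4, $t7, 12 → $t4=6+12=18
and $t4, $t4, 3 → $t4=18&3=2
add $t5, $t5, $t6 → $t5=(-7)+40=33
sll $t5, $t5, 2 → $t5=33<<2=132
sw $t6, (60) → M[60]=40
rem $t4, $t5, 11 → $t4=132%11=0
add $t7, $t4, 9 → $t7=0+9=9
and $t7, $t7, 240 → $t7=9&240=0
lw $t4, (24) → $t4=M[24]=46
After step 13: $t5 = 132.

132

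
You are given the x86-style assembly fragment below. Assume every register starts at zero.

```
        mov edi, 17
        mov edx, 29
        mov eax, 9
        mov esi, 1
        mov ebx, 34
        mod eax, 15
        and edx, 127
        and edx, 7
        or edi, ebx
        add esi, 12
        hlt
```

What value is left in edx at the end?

5

after mov edi, 17: edi=17
after mov edx, 29: edx=29
after mov eax, 9: eax=9
after mov esi, 1: esi=1
after mov ebx, 34: ebx=34
after mod eax, 15: eax=9%15=9
after and edx, 127: edx=29&127=29
after and edx, 7: edx=29&7=5
after or edi, ebx: edi=17|34=51
after add esi, 12: esi=1+12=13
halt.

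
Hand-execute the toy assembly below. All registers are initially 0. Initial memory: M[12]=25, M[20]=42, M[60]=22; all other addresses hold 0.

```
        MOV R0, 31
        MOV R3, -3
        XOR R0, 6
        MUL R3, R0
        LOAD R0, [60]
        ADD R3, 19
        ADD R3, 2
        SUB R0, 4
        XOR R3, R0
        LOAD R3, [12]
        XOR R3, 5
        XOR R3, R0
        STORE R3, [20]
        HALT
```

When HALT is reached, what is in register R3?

14

after MOV R0, 31: R0=31
after MOV R3, -3: R3=-3
after XOR R0, 6: R0=31^6=25
after MUL R3, R0: R3=(-3)*25=-75
after LOAD R0, [60]: R0=M[60]=22
after ADD R3, 19: R3=(-75)+19=-56
after ADD R3, 2: R3=(-56)+2=-54
after SUB R0, 4: R0=22-4=18
after XOR R3, R0: R3=(-54)^18=-40
after LOAD R3, [12]: R3=M[12]=25
after XOR R3, 5: R3=25^5=28
after XOR R3, R0: R3=28^18=14
STORE R3, [20] → M[20]=14
halt.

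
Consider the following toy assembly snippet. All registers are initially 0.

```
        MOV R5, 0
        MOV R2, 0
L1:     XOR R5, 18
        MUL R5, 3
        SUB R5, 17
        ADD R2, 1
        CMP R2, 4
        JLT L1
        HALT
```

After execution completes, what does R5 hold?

MOV R5, 0 → R5=0
MOV R2, 0 → R2=0
XOR R5, 18 → R5=0^18=18
MUL R5, 3 → R5=18*3=54
SUB R5, 17 → R5=54-17=37
ADD R2, 1 → R2=0+1=1
CMP R2, 4  (cmp 1,4)
JLT L1: taken
XOR R5, 18 → R5=37^18=55
MUL R5, 3 → R5=55*3=165
SUB R5, 17 → R5=165-17=148
ADD R2, 1 → R2=1+1=2
CMP R2, 4  (cmp 2,4)
JLT L1: taken
XOR R5, 18 → R5=148^18=134
MUL R5, 3 → R5=134*3=402
SUB R5, 17 → R5=402-17=385
ADD R2, 1 → R2=2+1=3
CMP R2, 4  (cmp 3,4)
JLT L1: taken
XOR R5, 18 → R5=385^18=403
MUL R5, 3 → R5=403*3=1209
SUB R5, 17 → R5=1209-17=1192
ADD R2, 1 → R2=3+1=4
CMP R2, 4  (cmp 4,4)
JLT L1: not taken
halt.

1192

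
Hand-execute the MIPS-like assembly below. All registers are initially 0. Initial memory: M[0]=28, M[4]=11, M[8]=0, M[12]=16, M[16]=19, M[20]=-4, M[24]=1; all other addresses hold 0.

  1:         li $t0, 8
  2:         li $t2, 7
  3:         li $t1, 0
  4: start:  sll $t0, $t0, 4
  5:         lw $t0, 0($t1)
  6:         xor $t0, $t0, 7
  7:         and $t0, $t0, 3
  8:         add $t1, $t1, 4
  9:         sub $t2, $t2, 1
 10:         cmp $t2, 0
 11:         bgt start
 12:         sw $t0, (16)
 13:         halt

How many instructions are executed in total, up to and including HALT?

$t0=8
$t2=7
$t1=0
$t0=8<<4=128
$t0=M[0]=28
$t0=28^7=27
$t0=27&3=3
$t1=0+4=4
$t2=7-1=6
cmp $t2, 0  (cmp 6,0)
bgt start: taken
$t0=3<<4=48
$t0=M[4]=11
$t0=11^7=12
$t0=12&3=0
$t1=4+4=8
$t2=6-1=5
cmp $t2, 0  (cmp 5,0)
bgt start: taken
$t0=0<<4=0
$t0=M[8]=0
$t0=0^7=7
$t0=7&3=3
$t1=8+4=12
$t2=5-1=4
cmp $t2, 0  (cmp 4,0)
bgt start: taken
$t0=3<<4=48
$t0=M[12]=16
$t0=16^7=23
$t0=23&3=3
$t1=12+4=16
$t2=4-1=3
cmp $t2, 0  (cmp 3,0)
bgt start: taken
$t0=3<<4=48
$t0=M[16]=19
$t0=19^7=20
$t0=20&3=0
$t1=16+4=20
$t2=3-1=2
cmp $t2, 0  (cmp 2,0)
bgt start: taken
$t0=0<<4=0
$t0=M[20]=-4
$t0=(-4)^7=-5
$t0=(-5)&3=3
$t1=20+4=24
$t2=2-1=1
cmp $t2, 0  (cmp 1,0)
bgt start: taken
$t0=3<<4=48
$t0=M[24]=1
$t0=1^7=6
$t0=6&3=2
$t1=24+4=28
$t2=1-1=0
cmp $t2, 0  (cmp 0,0)
bgt start: not taken
sw $t0, (16) → M[16]=2
halt.
Total executed instructions: 61.

61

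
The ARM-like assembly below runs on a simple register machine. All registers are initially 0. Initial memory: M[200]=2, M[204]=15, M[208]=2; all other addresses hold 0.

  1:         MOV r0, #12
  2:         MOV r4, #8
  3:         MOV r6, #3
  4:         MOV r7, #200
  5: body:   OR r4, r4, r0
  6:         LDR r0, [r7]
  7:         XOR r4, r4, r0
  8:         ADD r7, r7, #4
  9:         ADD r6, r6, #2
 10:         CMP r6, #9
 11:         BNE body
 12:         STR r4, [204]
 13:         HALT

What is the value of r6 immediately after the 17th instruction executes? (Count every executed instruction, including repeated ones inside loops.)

MOV r0, #12 → r0=12
MOV r4, #8 → r4=8
MOV r6, #3 → r6=3
MOV r7, #200 → r7=200
OR r4, r4, r0 → r4=8|12=12
LDR r0, [r7] → r0=M[200]=2
XOR r4, r4, r0 → r4=12^2=14
ADD r7, r7, #4 → r7=200+4=204
ADD r6, r6, #2 → r6=3+2=5
CMP r6, #9  (cmp 5,9)
BNE body: taken
OR r4, r4, r0 → r4=14|2=14
LDR r0, [r7] → r0=M[204]=15
XOR r4, r4, r0 → r4=14^15=1
ADD r7, r7, #4 → r7=204+4=208
ADD r6, r6, #2 → r6=5+2=7
CMP r6, #9  (cmp 7,9)
After step 17: r6 = 7.

7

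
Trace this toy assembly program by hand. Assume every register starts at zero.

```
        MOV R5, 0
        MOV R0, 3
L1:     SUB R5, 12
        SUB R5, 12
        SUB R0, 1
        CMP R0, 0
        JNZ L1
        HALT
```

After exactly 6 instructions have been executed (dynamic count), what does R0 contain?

MOV R5, 0 → R5=0
MOV R0, 3 → R0=3
SUB R5, 12 → R5=0-12=-12
SUB R5, 12 → R5=(-12)-12=-24
SUB R0, 1 → R0=3-1=2
CMP R0, 0  (cmp 2,0)
After step 6: R0 = 2.

2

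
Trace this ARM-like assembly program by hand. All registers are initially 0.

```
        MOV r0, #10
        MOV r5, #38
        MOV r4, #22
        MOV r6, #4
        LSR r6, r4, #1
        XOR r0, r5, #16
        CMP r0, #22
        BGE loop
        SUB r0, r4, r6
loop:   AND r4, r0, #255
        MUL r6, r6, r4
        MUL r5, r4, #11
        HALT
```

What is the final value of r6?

594

r0=10
r5=38
r4=22
r6=4
r6=22>>1=11
r0=38^16=54
CMP r0, #22  (cmp 54,22)
BGE loop: taken
r4=54&255=54
r6=11*54=594
r5=54*11=594
halt.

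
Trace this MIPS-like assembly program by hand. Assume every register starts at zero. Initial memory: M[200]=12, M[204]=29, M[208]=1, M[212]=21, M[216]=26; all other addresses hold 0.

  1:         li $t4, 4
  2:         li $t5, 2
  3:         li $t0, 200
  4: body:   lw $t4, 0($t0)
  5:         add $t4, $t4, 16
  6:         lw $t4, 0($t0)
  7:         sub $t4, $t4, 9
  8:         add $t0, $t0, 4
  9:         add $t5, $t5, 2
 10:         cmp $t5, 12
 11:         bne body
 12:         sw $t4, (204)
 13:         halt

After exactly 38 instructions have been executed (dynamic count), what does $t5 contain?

10

after li $t4, 4: $t4=4
after li $t5, 2: $t5=2
after li $t0, 200: $t0=200
after lw $t4, 0($t0): $t4=M[200]=12
after add $t4, $t4, 16: $t4=12+16=28
after lw $t4, 0($t0): $t4=M[200]=12
after sub $t4, $t4, 9: $t4=12-9=3
after add $t0, $t0, 4: $t0=200+4=204
after add $t5, $t5, 2: $t5=2+2=4
cmp $t5, 12  (cmp 4,12)
bne body: taken
after lw $t4, 0($t0): $t4=M[204]=29
after add $t4, $t4, 16: $t4=29+16=45
after lw $t4, 0($t0): $t4=M[204]=29
after sub $t4, $t4, 9: $t4=29-9=20
after add $t0, $t0, 4: $t0=204+4=208
after add $t5, $t5, 2: $t5=4+2=6
cmp $t5, 12  (cmp 6,12)
bne body: taken
after lw $t4, 0($t0): $t4=M[208]=1
after add $t4, $t4, 16: $t4=1+16=17
after lw $t4, 0($t0): $t4=M[208]=1
after sub $t4, $t4, 9: $t4=1-9=-8
after add $t0, $t0, 4: $t0=208+4=212
after add $t5, $t5, 2: $t5=6+2=8
cmp $t5, 12  (cmp 8,12)
bne body: taken
after lw $t4, 0($t0): $t4=M[212]=21
after add $t4, $t4, 16: $t4=21+16=37
after lw $t4, 0($t0): $t4=M[212]=21
after sub $t4, $t4, 9: $t4=21-9=12
after add $t0, $t0, 4: $t0=212+4=216
after add $t5, $t5, 2: $t5=8+2=10
cmp $t5, 12  (cmp 10,12)
bne body: taken
after lw $t4, 0($t0): $t4=M[216]=26
after add $t4, $t4, 16: $t4=26+16=42
after lw $t4, 0($t0): $t4=M[216]=26
After step 38: $t5 = 10.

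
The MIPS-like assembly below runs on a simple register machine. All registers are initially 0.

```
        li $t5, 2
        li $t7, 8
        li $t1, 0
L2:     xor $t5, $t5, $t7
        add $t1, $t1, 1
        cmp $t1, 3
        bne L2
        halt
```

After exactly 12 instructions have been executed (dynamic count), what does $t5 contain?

10

after li $t5, 2: $t5=2
after li $t7, 8: $t7=8
after li $t1, 0: $t1=0
after xor $t5, $t5, $t7: $t5=2^8=10
after add $t1, $t1, 1: $t1=0+1=1
cmp $t1, 3  (cmp 1,3)
bne L2: taken
after xor $t5, $t5, $t7: $t5=10^8=2
after add $t1, $t1, 1: $t1=1+1=2
cmp $t1, 3  (cmp 2,3)
bne L2: taken
after xor $t5, $t5, $t7: $t5=2^8=10
After step 12: $t5 = 10.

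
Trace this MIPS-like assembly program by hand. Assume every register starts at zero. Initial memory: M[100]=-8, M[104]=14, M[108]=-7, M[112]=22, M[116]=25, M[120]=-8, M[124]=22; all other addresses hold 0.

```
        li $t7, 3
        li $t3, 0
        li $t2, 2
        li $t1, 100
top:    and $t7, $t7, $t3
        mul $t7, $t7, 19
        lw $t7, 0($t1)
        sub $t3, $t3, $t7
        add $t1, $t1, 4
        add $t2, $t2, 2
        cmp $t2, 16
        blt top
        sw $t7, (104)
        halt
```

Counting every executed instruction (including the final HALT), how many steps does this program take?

li $t7, 3 → $t7=3
li $t3, 0 → $t3=0
li $t2, 2 → $t2=2
li $t1, 100 → $t1=100
and $t7, $t7, $t3 → $t7=3&0=0
mul $t7, $t7, 19 → $t7=0*19=0
lw $t7, 0($t1) → $t7=M[100]=-8
sub $t3, $t3, $t7 → $t3=0-(-8)=8
add $t1, $t1, 4 → $t1=100+4=104
add $t2, $t2, 2 → $t2=2+2=4
cmp $t2, 16  (cmp 4,16)
blt top: taken
and $t7, $t7, $t3 → $t7=(-8)&8=8
mul $t7, $t7, 19 → $t7=8*19=152
lw $t7, 0($t1) → $t7=M[104]=14
sub $t3, $t3, $t7 → $t3=8-14=-6
add $t1, $t1, 4 → $t1=104+4=108
add $t2, $t2, 2 → $t2=4+2=6
cmp $t2, 16  (cmp 6,16)
blt top: taken
and $t7, $t7, $t3 → $t7=14&(-6)=10
mul $t7, $t7, 19 → $t7=10*19=190
lw $t7, 0($t1) → $t7=M[108]=-7
sub $t3, $t3, $t7 → $t3=(-6)-(-7)=1
add $t1, $t1, 4 → $t1=108+4=112
add $t2, $t2, 2 → $t2=6+2=8
cmp $t2, 16  (cmp 8,16)
blt top: taken
and $t7, $t7, $t3 → $t7=(-7)&1=1
mul $t7, $t7, 19 → $t7=1*19=19
lw $t7, 0($t1) → $t7=M[112]=22
sub $t3, $t3, $t7 → $t3=1-22=-21
add $t1, $t1, 4 → $t1=112+4=116
add $t2, $t2, 2 → $t2=8+2=10
cmp $t2, 16  (cmp 10,16)
blt top: taken
and $t7, $t7, $t3 → $t7=22&(-21)=2
mul $t7, $t7, 19 → $t7=2*19=38
lw $t7, 0($t1) → $t7=M[116]=25
sub $t3, $t3, $t7 → $t3=(-21)-25=-46
add $t1, $t1, 4 → $t1=116+4=120
add $t2, $t2, 2 → $t2=10+2=12
cmp $t2, 16  (cmp 12,16)
blt top: taken
and $t7, $t7, $t3 → $t7=25&(-46)=16
mul $t7, $t7, 19 → $t7=16*19=304
lw $t7, 0($t1) → $t7=M[120]=-8
sub $t3, $t3, $t7 → $t3=(-46)-(-8)=-38
add $t1, $t1, 4 → $t1=120+4=124
add $t2, $t2, 2 → $t2=12+2=14
cmp $t2, 16  (cmp 14,16)
blt top: taken
and $t7, $t7, $t3 → $t7=(-8)&(-38)=-40
mul $t7, $t7, 19 → $t7=(-40)*19=-760
lw $t7, 0($t1) → $t7=M[124]=22
sub $t3, $t3, $t7 → $t3=(-38)-22=-60
add $t1, $t1, 4 → $t1=124+4=128
add $t2, $t2, 2 → $t2=14+2=16
cmp $t2, 16  (cmp 16,16)
blt top: not taken
sw $t7, (104) → M[104]=22
halt.
Total executed instructions: 62.

62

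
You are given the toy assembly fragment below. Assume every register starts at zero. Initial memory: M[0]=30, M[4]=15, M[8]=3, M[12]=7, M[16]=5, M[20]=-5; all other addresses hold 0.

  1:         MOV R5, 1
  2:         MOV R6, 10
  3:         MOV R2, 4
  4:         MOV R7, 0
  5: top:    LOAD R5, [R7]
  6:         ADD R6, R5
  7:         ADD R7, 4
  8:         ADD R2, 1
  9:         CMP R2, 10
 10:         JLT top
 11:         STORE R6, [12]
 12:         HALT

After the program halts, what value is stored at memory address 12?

65

R5=1
R6=10
R2=4
R7=0
R5=M[0]=30
R6=10+30=40
R7=0+4=4
R2=4+1=5
CMP R2, 10  (cmp 5,10)
JLT top: taken
R5=M[4]=15
R6=40+15=55
R7=4+4=8
R2=5+1=6
CMP R2, 10  (cmp 6,10)
JLT top: taken
R5=M[8]=3
R6=55+3=58
R7=8+4=12
R2=6+1=7
CMP R2, 10  (cmp 7,10)
JLT top: taken
R5=M[12]=7
R6=58+7=65
R7=12+4=16
R2=7+1=8
CMP R2, 10  (cmp 8,10)
JLT top: taken
R5=M[16]=5
R6=65+5=70
R7=16+4=20
R2=8+1=9
CMP R2, 10  (cmp 9,10)
JLT top: taken
R5=M[20]=-5
R6=70+(-5)=65
R7=20+4=24
R2=9+1=10
CMP R2, 10  (cmp 10,10)
JLT top: not taken
STORE R6, [12] → M[12]=65
halt.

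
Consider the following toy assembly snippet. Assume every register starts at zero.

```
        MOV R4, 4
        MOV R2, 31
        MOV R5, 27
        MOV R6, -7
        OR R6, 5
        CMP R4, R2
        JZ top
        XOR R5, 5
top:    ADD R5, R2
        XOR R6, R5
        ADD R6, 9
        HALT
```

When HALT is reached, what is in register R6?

R4=4
R2=31
R5=27
R6=-7
R6=(-7)|5=-3
CMP R4, R2  (cmp 4,31)
JZ top: not taken
R5=27^5=30
R5=30+31=61
R6=(-3)^61=-64
R6=(-64)+9=-55
halt.

-55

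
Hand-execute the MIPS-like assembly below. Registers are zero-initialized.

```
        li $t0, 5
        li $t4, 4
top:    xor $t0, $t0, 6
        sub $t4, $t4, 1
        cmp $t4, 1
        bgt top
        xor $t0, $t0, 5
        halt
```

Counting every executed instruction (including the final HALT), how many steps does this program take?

16

$t0=5
$t4=4
$t0=5^6=3
$t4=4-1=3
cmp $t4, 1  (cmp 3,1)
bgt top: taken
$t0=3^6=5
$t4=3-1=2
cmp $t4, 1  (cmp 2,1)
bgt top: taken
$t0=5^6=3
$t4=2-1=1
cmp $t4, 1  (cmp 1,1)
bgt top: not taken
$t0=3^5=6
halt.
Total executed instructions: 16.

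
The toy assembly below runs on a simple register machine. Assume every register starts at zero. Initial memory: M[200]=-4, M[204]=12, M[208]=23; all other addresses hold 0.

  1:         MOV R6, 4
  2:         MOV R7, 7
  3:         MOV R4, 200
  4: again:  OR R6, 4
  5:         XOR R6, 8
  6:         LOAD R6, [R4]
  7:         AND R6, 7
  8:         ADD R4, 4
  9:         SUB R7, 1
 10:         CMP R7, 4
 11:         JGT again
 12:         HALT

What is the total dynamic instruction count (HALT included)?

after MOV R6, 4: R6=4
after MOV R7, 7: R7=7
after MOV R4, 200: R4=200
after OR R6, 4: R6=4|4=4
after XOR R6, 8: R6=4^8=12
after LOAD R6, [R4]: R6=M[200]=-4
after AND R6, 7: R6=(-4)&7=4
after ADD R4, 4: R4=200+4=204
after SUB R7, 1: R7=7-1=6
CMP R7, 4  (cmp 6,4)
JGT again: taken
after OR R6, 4: R6=4|4=4
after XOR R6, 8: R6=4^8=12
after LOAD R6, [R4]: R6=M[204]=12
after AND R6, 7: R6=12&7=4
after ADD R4, 4: R4=204+4=208
after SUB R7, 1: R7=6-1=5
CMP R7, 4  (cmp 5,4)
JGT again: taken
after OR R6, 4: R6=4|4=4
after XOR R6, 8: R6=4^8=12
after LOAD R6, [R4]: R6=M[208]=23
after AND R6, 7: R6=23&7=7
after ADD R4, 4: R4=208+4=212
after SUB R7, 1: R7=5-1=4
CMP R7, 4  (cmp 4,4)
JGT again: not taken
halt.
Total executed instructions: 28.

28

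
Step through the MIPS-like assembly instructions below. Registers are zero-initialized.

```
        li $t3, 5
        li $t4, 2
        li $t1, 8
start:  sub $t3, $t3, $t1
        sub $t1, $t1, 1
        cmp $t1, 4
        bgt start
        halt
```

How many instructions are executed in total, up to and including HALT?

$t3=5
$t4=2
$t1=8
$t3=5-8=-3
$t1=8-1=7
cmp $t1, 4  (cmp 7,4)
bgt start: taken
$t3=(-3)-7=-10
$t1=7-1=6
cmp $t1, 4  (cmp 6,4)
bgt start: taken
$t3=(-10)-6=-16
$t1=6-1=5
cmp $t1, 4  (cmp 5,4)
bgt start: taken
$t3=(-16)-5=-21
$t1=5-1=4
cmp $t1, 4  (cmp 4,4)
bgt start: not taken
halt.
Total executed instructions: 20.

20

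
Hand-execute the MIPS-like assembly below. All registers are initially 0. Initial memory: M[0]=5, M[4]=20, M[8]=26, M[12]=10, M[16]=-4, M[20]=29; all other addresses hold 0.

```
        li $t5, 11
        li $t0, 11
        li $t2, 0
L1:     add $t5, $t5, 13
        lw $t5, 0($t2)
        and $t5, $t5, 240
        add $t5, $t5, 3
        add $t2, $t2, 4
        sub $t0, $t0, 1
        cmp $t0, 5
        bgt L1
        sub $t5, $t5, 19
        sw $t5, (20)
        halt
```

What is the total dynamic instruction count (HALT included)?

after li $t5, 11: $t5=11
after li $t0, 11: $t0=11
after li $t2, 0: $t2=0
after add $t5, $t5, 13: $t5=11+13=24
after lw $t5, 0($t2): $t5=M[0]=5
after and $t5, $t5, 240: $t5=5&240=0
after add $t5, $t5, 3: $t5=0+3=3
after add $t2, $t2, 4: $t2=0+4=4
after sub $t0, $t0, 1: $t0=11-1=10
cmp $t0, 5  (cmp 10,5)
bgt L1: taken
after add $t5, $t5, 13: $t5=3+13=16
after lw $t5, 0($t2): $t5=M[4]=20
after and $t5, $t5, 240: $t5=20&240=16
after add $t5, $t5, 3: $t5=16+3=19
after add $t2, $t2, 4: $t2=4+4=8
after sub $t0, $t0, 1: $t0=10-1=9
cmp $t0, 5  (cmp 9,5)
bgt L1: taken
after add $t5, $t5, 13: $t5=19+13=32
after lw $t5, 0($t2): $t5=M[8]=26
after and $t5, $t5, 240: $t5=26&240=16
after add $t5, $t5, 3: $t5=16+3=19
after add $t2, $t2, 4: $t2=8+4=12
after sub $t0, $t0, 1: $t0=9-1=8
cmp $t0, 5  (cmp 8,5)
bgt L1: taken
after add $t5, $t5, 13: $t5=19+13=32
after lw $t5, 0($t2): $t5=M[12]=10
after and $t5, $t5, 240: $t5=10&240=0
after add $t5, $t5, 3: $t5=0+3=3
after add $t2, $t2, 4: $t2=12+4=16
after sub $t0, $t0, 1: $t0=8-1=7
cmp $t0, 5  (cmp 7,5)
bgt L1: taken
after add $t5, $t5, 13: $t5=3+13=16
after lw $t5, 0($t2): $t5=M[16]=-4
after and $t5, $t5, 240: $t5=(-4)&240=240
after add $t5, $t5, 3: $t5=240+3=243
after add $t2, $t2, 4: $t2=16+4=20
after sub $t0, $t0, 1: $t0=7-1=6
cmp $t0, 5  (cmp 6,5)
bgt L1: taken
after add $t5, $t5, 13: $t5=243+13=256
after lw $t5, 0($t2): $t5=M[20]=29
after and $t5, $t5, 240: $t5=29&240=16
after add $t5, $t5, 3: $t5=16+3=19
after add $t2, $t2, 4: $t2=20+4=24
after sub $t0, $t0, 1: $t0=6-1=5
cmp $t0, 5  (cmp 5,5)
bgt L1: not taken
after sub $t5, $t5, 19: $t5=19-19=0
sw $t5, (20) → M[20]=0
halt.
Total executed instructions: 54.

54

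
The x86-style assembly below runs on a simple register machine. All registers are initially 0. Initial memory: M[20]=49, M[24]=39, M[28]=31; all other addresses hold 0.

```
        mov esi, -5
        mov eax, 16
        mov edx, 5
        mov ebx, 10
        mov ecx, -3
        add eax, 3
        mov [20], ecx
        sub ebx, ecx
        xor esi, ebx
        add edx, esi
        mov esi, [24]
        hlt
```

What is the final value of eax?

after mov esi, -5: esi=-5
after mov eax, 16: eax=16
after mov edx, 5: edx=5
after mov ebx, 10: ebx=10
after mov ecx, -3: ecx=-3
after add eax, 3: eax=16+3=19
mov [20], ecx → M[20]=-3
after sub ebx, ecx: ebx=10-(-3)=13
after xor esi, ebx: esi=(-5)^13=-10
after add edx, esi: edx=5+(-10)=-5
after mov esi, [24]: esi=M[24]=39
halt.

19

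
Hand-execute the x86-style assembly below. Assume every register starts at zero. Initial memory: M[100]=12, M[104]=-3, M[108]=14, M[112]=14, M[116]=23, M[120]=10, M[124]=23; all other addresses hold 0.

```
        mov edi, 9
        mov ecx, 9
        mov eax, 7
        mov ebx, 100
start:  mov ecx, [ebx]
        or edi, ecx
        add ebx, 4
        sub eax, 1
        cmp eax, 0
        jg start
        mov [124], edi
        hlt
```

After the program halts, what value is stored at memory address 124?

mov edi, 9 → edi=9
mov ecx, 9 → ecx=9
mov eax, 7 → eax=7
mov ebx, 100 → ebx=100
mov ecx, [ebx] → ecx=M[100]=12
or edi, ecx → edi=9|12=13
add ebx, 4 → ebx=100+4=104
sub eax, 1 → eax=7-1=6
cmp eax, 0  (cmp 6,0)
jg start: taken
mov ecx, [ebx] → ecx=M[104]=-3
or edi, ecx → edi=13|(-3)=-3
add ebx, 4 → ebx=104+4=108
sub eax, 1 → eax=6-1=5
cmp eax, 0  (cmp 5,0)
jg start: taken
mov ecx, [ebx] → ecx=M[108]=14
or edi, ecx → edi=(-3)|14=-1
add ebx, 4 → ebx=108+4=112
sub eax, 1 → eax=5-1=4
cmp eax, 0  (cmp 4,0)
jg start: taken
mov ecx, [ebx] → ecx=M[112]=14
or edi, ecx → edi=(-1)|14=-1
add ebx, 4 → ebx=112+4=116
sub eax, 1 → eax=4-1=3
cmp eax, 0  (cmp 3,0)
jg start: taken
mov ecx, [ebx] → ecx=M[116]=23
or edi, ecx → edi=(-1)|23=-1
add ebx, 4 → ebx=116+4=120
sub eax, 1 → eax=3-1=2
cmp eax, 0  (cmp 2,0)
jg start: taken
mov ecx, [ebx] → ecx=M[120]=10
or edi, ecx → edi=(-1)|10=-1
add ebx, 4 → ebx=120+4=124
sub eax, 1 → eax=2-1=1
cmp eax, 0  (cmp 1,0)
jg start: taken
mov ecx, [ebx] → ecx=M[124]=23
or edi, ecx → edi=(-1)|23=-1
add ebx, 4 → ebx=124+4=128
sub eax, 1 → eax=1-1=0
cmp eax, 0  (cmp 0,0)
jg start: not taken
mov [124], edi → M[124]=-1
halt.

-1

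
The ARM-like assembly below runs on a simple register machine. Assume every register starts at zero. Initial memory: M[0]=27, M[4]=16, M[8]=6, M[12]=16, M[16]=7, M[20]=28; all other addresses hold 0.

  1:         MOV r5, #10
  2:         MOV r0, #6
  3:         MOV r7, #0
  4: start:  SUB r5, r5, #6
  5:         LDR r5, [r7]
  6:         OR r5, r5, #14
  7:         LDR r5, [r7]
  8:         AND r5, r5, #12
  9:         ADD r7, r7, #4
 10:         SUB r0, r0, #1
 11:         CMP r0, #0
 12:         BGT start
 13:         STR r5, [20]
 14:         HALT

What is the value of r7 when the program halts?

MOV r5, #10 → r5=10
MOV r0, #6 → r0=6
MOV r7, #0 → r7=0
SUB r5, r5, #6 → r5=10-6=4
LDR r5, [r7] → r5=M[0]=27
OR r5, r5, #14 → r5=27|14=31
LDR r5, [r7] → r5=M[0]=27
AND r5, r5, #12 → r5=27&12=8
ADD r7, r7, #4 → r7=0+4=4
SUB r0, r0, #1 → r0=6-1=5
CMP r0, #0  (cmp 5,0)
BGT start: taken
SUB r5, r5, #6 → r5=8-6=2
LDR r5, [r7] → r5=M[4]=16
OR r5, r5, #14 → r5=16|14=30
LDR r5, [r7] → r5=M[4]=16
AND r5, r5, #12 → r5=16&12=0
ADD r7, r7, #4 → r7=4+4=8
SUB r0, r0, #1 → r0=5-1=4
CMP r0, #0  (cmp 4,0)
BGT start: taken
SUB r5, r5, #6 → r5=0-6=-6
LDR r5, [r7] → r5=M[8]=6
OR r5, r5, #14 → r5=6|14=14
LDR r5, [r7] → r5=M[8]=6
AND r5, r5, #12 → r5=6&12=4
ADD r7, r7, #4 → r7=8+4=12
SUB r0, r0, #1 → r0=4-1=3
CMP r0, #0  (cmp 3,0)
BGT start: taken
SUB r5, r5, #6 → r5=4-6=-2
LDR r5, [r7] → r5=M[12]=16
OR r5, r5, #14 → r5=16|14=30
LDR r5, [r7] → r5=M[12]=16
AND r5, r5, #12 → r5=16&12=0
ADD r7, r7, #4 → r7=12+4=16
SUB r0, r0, #1 → r0=3-1=2
CMP r0, #0  (cmp 2,0)
BGT start: taken
SUB r5, r5, #6 → r5=0-6=-6
LDR r5, [r7] → r5=M[16]=7
OR r5, r5, #14 → r5=7|14=15
LDR r5, [r7] → r5=M[16]=7
AND r5, r5, #12 → r5=7&12=4
ADD r7, r7, #4 → r7=16+4=20
SUB r0, r0, #1 → r0=2-1=1
CMP r0, #0  (cmp 1,0)
BGT start: taken
SUB r5, r5, #6 → r5=4-6=-2
LDR r5, [r7] → r5=M[20]=28
OR r5, r5, #14 → r5=28|14=30
LDR r5, [r7] → r5=M[20]=28
AND r5, r5, #12 → r5=28&12=12
ADD r7, r7, #4 → r7=20+4=24
SUB r0, r0, #1 → r0=1-1=0
CMP r0, #0  (cmp 0,0)
BGT start: not taken
STR r5, [20] → M[20]=12
halt.

24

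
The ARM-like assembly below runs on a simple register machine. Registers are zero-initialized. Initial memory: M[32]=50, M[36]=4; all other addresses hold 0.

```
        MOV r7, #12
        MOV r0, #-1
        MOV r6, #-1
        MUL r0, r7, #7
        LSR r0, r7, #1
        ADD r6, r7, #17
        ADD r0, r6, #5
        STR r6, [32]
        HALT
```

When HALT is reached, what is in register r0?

34

r7=12
r0=-1
r6=-1
r0=12*7=84
r0=12>>1=6
r6=12+17=29
r0=29+5=34
STR r6, [32] → M[32]=29
halt.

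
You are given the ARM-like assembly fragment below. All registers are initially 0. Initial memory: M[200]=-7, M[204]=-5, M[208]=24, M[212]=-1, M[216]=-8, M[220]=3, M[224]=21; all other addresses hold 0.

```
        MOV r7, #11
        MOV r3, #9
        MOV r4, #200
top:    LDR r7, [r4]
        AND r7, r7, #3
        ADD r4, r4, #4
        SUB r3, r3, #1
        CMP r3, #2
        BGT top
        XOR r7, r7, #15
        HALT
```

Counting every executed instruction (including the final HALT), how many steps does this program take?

after MOV r7, #11: r7=11
after MOV r3, #9: r3=9
after MOV r4, #200: r4=200
after LDR r7, [r4]: r7=M[200]=-7
after AND r7, r7, #3: r7=(-7)&3=1
after ADD r4, r4, #4: r4=200+4=204
after SUB r3, r3, #1: r3=9-1=8
CMP r3, #2  (cmp 8,2)
BGT top: taken
after LDR r7, [r4]: r7=M[204]=-5
after AND r7, r7, #3: r7=(-5)&3=3
after ADD r4, r4, #4: r4=204+4=208
after SUB r3, r3, #1: r3=8-1=7
CMP r3, #2  (cmp 7,2)
BGT top: taken
after LDR r7, [r4]: r7=M[208]=24
after AND r7, r7, #3: r7=24&3=0
after ADD r4, r4, #4: r4=208+4=212
after SUB r3, r3, #1: r3=7-1=6
CMP r3, #2  (cmp 6,2)
BGT top: taken
after LDR r7, [r4]: r7=M[212]=-1
after AND r7, r7, #3: r7=(-1)&3=3
after ADD r4, r4, #4: r4=212+4=216
after SUB r3, r3, #1: r3=6-1=5
CMP r3, #2  (cmp 5,2)
BGT top: taken
after LDR r7, [r4]: r7=M[216]=-8
after AND r7, r7, #3: r7=(-8)&3=0
after ADD r4, r4, #4: r4=216+4=220
after SUB r3, r3, #1: r3=5-1=4
CMP r3, #2  (cmp 4,2)
BGT top: taken
after LDR r7, [r4]: r7=M[220]=3
after AND r7, r7, #3: r7=3&3=3
after ADD r4, r4, #4: r4=220+4=224
after SUB r3, r3, #1: r3=4-1=3
CMP r3, #2  (cmp 3,2)
BGT top: taken
after LDR r7, [r4]: r7=M[224]=21
after AND r7, r7, #3: r7=21&3=1
after ADD r4, r4, #4: r4=224+4=228
after SUB r3, r3, #1: r3=3-1=2
CMP r3, #2  (cmp 2,2)
BGT top: not taken
after XOR r7, r7, #15: r7=1^15=14
halt.
Total executed instructions: 47.

47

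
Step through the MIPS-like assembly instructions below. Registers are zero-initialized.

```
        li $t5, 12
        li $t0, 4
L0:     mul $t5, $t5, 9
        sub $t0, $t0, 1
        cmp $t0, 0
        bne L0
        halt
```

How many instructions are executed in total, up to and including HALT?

li $t5, 12 → $t5=12
li $t0, 4 → $t0=4
mul $t5, $t5, 9 → $t5=12*9=108
sub $t0, $t0, 1 → $t0=4-1=3
cmp $t0, 0  (cmp 3,0)
bne L0: taken
mul $t5, $t5, 9 → $t5=108*9=972
sub $t0, $t0, 1 → $t0=3-1=2
cmp $t0, 0  (cmp 2,0)
bne L0: taken
mul $t5, $t5, 9 → $t5=972*9=8748
sub $t0, $t0, 1 → $t0=2-1=1
cmp $t0, 0  (cmp 1,0)
bne L0: taken
mul $t5, $t5, 9 → $t5=8748*9=78732
sub $t0, $t0, 1 → $t0=1-1=0
cmp $t0, 0  (cmp 0,0)
bne L0: not taken
halt.
Total executed instructions: 19.

19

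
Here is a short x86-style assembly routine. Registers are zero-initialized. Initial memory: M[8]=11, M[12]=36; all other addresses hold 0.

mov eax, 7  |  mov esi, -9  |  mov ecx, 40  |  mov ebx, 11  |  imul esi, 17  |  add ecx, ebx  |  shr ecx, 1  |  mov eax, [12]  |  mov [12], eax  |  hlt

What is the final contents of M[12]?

36

after mov eax, 7: eax=7
after mov esi, -9: esi=-9
after mov ecx, 40: ecx=40
after mov ebx, 11: ebx=11
after imul esi, 17: esi=(-9)*17=-153
after add ecx, ebx: ecx=40+11=51
after shr ecx, 1: ecx=51>>1=25
after mov eax, [12]: eax=M[12]=36
mov [12], eax → M[12]=36
halt.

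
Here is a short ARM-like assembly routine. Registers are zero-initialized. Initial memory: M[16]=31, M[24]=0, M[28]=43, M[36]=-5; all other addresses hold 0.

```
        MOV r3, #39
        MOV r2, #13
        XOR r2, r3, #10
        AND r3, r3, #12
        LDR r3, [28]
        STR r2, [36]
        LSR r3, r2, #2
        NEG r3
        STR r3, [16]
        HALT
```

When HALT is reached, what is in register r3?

r3=39
r2=13
r2=39^10=45
r3=39&12=4
r3=M[28]=43
STR r2, [36] → M[36]=45
r3=45>>2=11
r3=-(11)=-11
STR r3, [16] → M[16]=-11
halt.

-11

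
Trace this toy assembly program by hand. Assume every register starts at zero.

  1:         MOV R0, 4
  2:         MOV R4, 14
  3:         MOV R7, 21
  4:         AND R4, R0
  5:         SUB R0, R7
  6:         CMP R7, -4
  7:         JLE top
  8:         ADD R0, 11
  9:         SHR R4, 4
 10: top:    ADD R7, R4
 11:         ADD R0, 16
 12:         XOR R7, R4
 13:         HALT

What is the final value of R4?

0

MOV R0, 4 → R0=4
MOV R4, 14 → R4=14
MOV R7, 21 → R7=21
AND R4, R0 → R4=14&4=4
SUB R0, R7 → R0=4-21=-17
CMP R7, -4  (cmp 21,-4)
JLE top: not taken
ADD R0, 11 → R0=(-17)+11=-6
SHR R4, 4 → R4=4>>4=0
ADD R7, R4 → R7=21+0=21
ADD R0, 16 → R0=(-6)+16=10
XOR R7, R4 → R7=21^0=21
halt.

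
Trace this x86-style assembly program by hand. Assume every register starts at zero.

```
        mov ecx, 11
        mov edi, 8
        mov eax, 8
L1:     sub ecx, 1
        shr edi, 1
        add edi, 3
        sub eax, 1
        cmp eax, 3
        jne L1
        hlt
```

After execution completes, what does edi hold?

6

ecx=11
edi=8
eax=8
ecx=11-1=10
edi=8>>1=4
edi=4+3=7
eax=8-1=7
cmp eax, 3  (cmp 7,3)
jne L1: taken
ecx=10-1=9
edi=7>>1=3
edi=3+3=6
eax=7-1=6
cmp eax, 3  (cmp 6,3)
jne L1: taken
ecx=9-1=8
edi=6>>1=3
edi=3+3=6
eax=6-1=5
cmp eax, 3  (cmp 5,3)
jne L1: taken
ecx=8-1=7
edi=6>>1=3
edi=3+3=6
eax=5-1=4
cmp eax, 3  (cmp 4,3)
jne L1: taken
ecx=7-1=6
edi=6>>1=3
edi=3+3=6
eax=4-1=3
cmp eax, 3  (cmp 3,3)
jne L1: not taken
halt.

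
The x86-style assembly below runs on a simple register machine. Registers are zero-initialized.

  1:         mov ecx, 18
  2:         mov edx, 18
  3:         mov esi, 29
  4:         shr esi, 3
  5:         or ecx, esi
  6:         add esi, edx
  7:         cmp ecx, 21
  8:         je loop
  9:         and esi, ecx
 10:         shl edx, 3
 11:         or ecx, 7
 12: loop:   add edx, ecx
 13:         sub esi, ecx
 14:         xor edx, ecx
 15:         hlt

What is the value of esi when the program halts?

mov ecx, 18 → ecx=18
mov edx, 18 → edx=18
mov esi, 29 → esi=29
shr esi, 3 → esi=29>>3=3
or ecx, esi → ecx=18|3=19
add esi, edx → esi=3+18=21
cmp ecx, 21  (cmp 19,21)
je loop: not taken
and esi, ecx → esi=21&19=17
shl edx, 3 → edx=18<<3=144
or ecx, 7 → ecx=19|7=23
add edx, ecx → edx=144+23=167
sub esi, ecx → esi=17-23=-6
xor edx, ecx → edx=167^23=176
halt.

-6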